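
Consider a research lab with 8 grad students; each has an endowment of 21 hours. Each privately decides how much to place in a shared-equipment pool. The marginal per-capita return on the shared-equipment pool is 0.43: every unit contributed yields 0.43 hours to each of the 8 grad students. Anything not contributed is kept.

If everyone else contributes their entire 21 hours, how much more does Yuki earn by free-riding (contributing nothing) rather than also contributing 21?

11.97 hours

Switching from a contribution of 21 to 0 lets Yuki keep an extra 21 hours, but lowers the shared-equipment pool by 21, which costs Yuki their own share of that drop: 0.43 × 21 = 9.03.
Net gain = 21 − 9.03 = 11.97. The private return per contributed unit (0.43) is below 1, so free-riding is indeed the best response regardless of what the others do.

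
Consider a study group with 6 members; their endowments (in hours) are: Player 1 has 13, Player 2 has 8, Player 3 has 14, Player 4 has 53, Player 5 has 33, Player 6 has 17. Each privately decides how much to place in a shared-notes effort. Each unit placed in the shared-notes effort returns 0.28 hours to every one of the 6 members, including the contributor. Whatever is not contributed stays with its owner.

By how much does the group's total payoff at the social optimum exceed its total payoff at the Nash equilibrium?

93.84 hours

The private return per contributed unit is 0.28 < 1 for everyone, so the Nash equilibrium is zero contribution and the group total is Σ E_j = 13 + 8 + 14 + 53 + 33 + 17 = 138.
Each contributed unit returns 1.680 to the group, so the social optimum is full contribution by everyone: group total = 1.680 × 138 = 231.84.
Efficiency loss = (1.680 − 1) × 138 = 93.84.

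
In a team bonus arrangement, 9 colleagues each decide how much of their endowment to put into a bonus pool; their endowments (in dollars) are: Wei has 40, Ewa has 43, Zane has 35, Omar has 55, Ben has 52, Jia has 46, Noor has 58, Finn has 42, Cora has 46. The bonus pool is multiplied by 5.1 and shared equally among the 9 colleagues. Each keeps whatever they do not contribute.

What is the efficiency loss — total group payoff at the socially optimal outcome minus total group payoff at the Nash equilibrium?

1709.70 dollars

The private return per contributed unit is 5.1/9 = 0.5667 < 1 for every player regardless of endowment, so the Nash equilibrium is zero contribution and the group total is Σ E_j = 40 + 43 + 35 + 55 + 52 + 46 + 58 + 42 + 46 = 417.
Each contributed unit returns 5.100 to the group, so the social optimum is full contribution by everyone: group total = 5.100 × 417 = 2126.70.
Efficiency loss = (5.100 − 1) × 417 = 1709.70.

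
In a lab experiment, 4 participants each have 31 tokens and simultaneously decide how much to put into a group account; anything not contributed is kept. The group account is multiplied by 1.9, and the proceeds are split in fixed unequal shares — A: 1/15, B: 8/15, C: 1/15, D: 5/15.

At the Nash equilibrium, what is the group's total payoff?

151.90 tokens

A player with share s gets back 1.9·s per unit contributed, so full contribution is dominant for anyone with s > 1/1.9 = 0.5263 and zero contribution is dominant for anyone below.
B alone (share 8/15) is above the threshold, contributing 31; the remaining 3 contribute 0. Total contributed: 31.
The group account pays out 1.9 × 31 = 58.90 in total (split across the unequal shares, but the aggregate is all that matters for the group sum).
The 3 free-riders keep 31 each, adding 93. Group total = 93 + 58.90 = 151.90.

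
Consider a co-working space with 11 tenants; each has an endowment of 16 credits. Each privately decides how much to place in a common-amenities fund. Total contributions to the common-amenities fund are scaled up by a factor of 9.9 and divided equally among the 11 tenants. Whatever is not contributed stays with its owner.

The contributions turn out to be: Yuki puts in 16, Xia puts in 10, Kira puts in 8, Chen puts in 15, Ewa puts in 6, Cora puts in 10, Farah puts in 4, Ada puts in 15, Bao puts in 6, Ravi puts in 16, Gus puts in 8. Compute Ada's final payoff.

Total contributed: 16 + 10 + 8 + 15 + 6 + 10 + 4 + 15 + 6 + 16 + 8 = 114.
Each receives 9.9 × 114 / 11 = 102.60 from the common-amenities fund.
Ada keeps 16 − 15 = 1, so Ada's payoff is 1 + 102.60 = 103.60.

103.60 credits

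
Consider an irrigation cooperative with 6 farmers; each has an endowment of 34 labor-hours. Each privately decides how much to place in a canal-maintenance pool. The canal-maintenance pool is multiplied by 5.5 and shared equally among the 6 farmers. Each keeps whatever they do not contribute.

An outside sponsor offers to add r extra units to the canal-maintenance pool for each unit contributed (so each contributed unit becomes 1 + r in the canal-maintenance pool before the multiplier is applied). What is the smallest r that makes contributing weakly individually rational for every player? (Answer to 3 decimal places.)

0.091

With matching at rate r, one contributed unit becomes (1 + r) in the canal-maintenance pool and returns 5.5 × (1 + r) / 6 to the contributor.
Setting this equal to 1: 1 + r = 6/5.5 = 1.0909.
So the minimum matching rate is r = 1.0909 − 1 = 0.091.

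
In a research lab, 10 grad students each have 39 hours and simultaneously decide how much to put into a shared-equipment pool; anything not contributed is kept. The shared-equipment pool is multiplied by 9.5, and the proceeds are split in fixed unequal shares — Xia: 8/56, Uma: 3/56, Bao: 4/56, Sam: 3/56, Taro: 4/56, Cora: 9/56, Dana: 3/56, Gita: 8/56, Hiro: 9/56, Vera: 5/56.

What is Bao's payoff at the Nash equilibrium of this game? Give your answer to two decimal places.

144.86 hours

A player with share s gets back 9.5·s per unit contributed, so full contribution is dominant for anyone with s > 1/9.5 = 0.1053 and zero contribution is dominant for anyone below.
Xia, Cora, Gita and Hiro clear that bar, contributing 39 each; the remaining 6 contribute 0. Total contributed: 156.
Bao keeps 39 and receives 9.5 × 156 × 4/56 = 105.86 from the shared-equipment pool, for a payoff of 144.86.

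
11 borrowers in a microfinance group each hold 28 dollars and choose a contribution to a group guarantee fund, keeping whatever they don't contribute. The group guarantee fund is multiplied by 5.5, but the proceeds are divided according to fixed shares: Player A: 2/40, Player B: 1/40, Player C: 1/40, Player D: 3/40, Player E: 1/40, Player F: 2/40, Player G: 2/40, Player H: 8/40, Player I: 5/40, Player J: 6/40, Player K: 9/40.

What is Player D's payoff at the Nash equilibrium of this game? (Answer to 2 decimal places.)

51.10 dollars

For player j, contributing a unit is worthwhile iff 5.5 × (j's share) ≥ 1, i.e. iff j's share is at least 0.1818.
Player H and Player K clear that bar, contributing 28 each; the remaining 9 contribute 0. Total contributed: 56.
Player D keeps 28 and receives 5.5 × 56 × 3/40 = 23.10 from the group guarantee fund, for a payoff of 51.10.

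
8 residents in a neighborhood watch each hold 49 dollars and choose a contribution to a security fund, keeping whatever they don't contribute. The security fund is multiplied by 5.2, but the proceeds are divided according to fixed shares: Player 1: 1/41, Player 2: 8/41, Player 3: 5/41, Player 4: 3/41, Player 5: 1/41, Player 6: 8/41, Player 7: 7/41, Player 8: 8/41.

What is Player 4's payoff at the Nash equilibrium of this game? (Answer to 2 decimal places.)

104.93 dollars

A player with share s gets back 5.2·s per unit contributed, so full contribution is dominant for anyone with s > 1/5.2 = 0.1923 and zero contribution is dominant for anyone below.
The shares above 0.1923 belong to Player 2, Player 6 and Player 8, contributing 49 each; the remaining 5 contribute 0. Total contributed: 147.
Player 4 keeps 49 and receives 5.2 × 147 × 3/41 = 55.93 from the security fund, for a payoff of 104.93.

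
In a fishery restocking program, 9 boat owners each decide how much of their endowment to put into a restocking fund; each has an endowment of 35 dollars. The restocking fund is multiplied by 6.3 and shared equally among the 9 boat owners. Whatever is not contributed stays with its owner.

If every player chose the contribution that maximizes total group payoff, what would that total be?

Each contributed unit returns 6.300 to the group as a whole (0.7000 to each of 9 players), which exceeds 1, so the social optimum is full contribution: group total = 6.300 × 315 = 1984.50.

1984.50 dollars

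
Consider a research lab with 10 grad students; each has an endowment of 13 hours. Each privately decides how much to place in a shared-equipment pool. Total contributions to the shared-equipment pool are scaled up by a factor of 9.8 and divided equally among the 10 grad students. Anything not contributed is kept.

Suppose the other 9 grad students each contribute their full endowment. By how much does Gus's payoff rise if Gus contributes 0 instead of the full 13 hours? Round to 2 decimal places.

Switching from a contribution of 13 to 0 lets Gus keep an extra 13 hours, but lowers the shared-equipment pool by 13, which costs Gus their own share of that drop: 9.8/10 × 13 = 12.74.
Net gain = 13 − 12.74 = 0.26. The private return per contributed unit (0.9800) is below 1, so free-riding is indeed the best response regardless of what the others do.

0.26 hours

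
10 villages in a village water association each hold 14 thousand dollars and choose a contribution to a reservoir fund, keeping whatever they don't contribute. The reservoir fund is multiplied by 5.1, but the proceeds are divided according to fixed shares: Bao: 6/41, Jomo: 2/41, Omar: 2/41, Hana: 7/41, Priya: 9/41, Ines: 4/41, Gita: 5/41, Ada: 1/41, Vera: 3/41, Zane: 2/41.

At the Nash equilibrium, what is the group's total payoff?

For player j, contributing a unit is worthwhile iff 5.1 × (j's share) ≥ 1, i.e. iff j's share is at least 0.1961.
Priya alone (share 9/41) is above the threshold, contributing 14; the remaining 9 contribute 0. Total contributed: 14.
The reservoir fund pays out 5.1 × 14 = 71.40 in total (split across the unequal shares, but the aggregate is all that matters for the group sum).
The 9 free-riders keep 14 each, adding 126. Group total = 126 + 71.40 = 197.40.

197.40 thousand dollars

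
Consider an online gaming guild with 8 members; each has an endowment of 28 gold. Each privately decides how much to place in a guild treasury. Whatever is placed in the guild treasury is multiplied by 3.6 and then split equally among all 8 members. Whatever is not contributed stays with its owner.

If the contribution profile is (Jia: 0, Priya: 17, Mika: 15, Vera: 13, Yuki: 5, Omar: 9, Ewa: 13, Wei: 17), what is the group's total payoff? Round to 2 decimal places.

455.40 gold

Total contributed: 0 + 17 + 15 + 13 + 5 + 9 + 13 + 17 = 89; total kept: 8 × 28 − 89 = 135.
The guild treasury pays out 3.6 × 89 = 320.40 in aggregate.
Group total = 135 + 320.40 = 455.40.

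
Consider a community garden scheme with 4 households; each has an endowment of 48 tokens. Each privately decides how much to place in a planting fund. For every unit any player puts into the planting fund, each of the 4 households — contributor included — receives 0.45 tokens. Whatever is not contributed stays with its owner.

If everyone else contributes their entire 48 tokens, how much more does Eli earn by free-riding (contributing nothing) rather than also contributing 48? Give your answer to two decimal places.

Switching from a contribution of 48 to 0 lets Eli keep an extra 48 tokens, but lowers the planting fund by 48, which costs Eli their own share of that drop: 0.45 × 48 = 21.60.
Net gain = 48 − 21.60 = 26.40. The private return per contributed unit (0.45) is below 1, so free-riding is indeed the best response regardless of what the others do.

26.40 tokens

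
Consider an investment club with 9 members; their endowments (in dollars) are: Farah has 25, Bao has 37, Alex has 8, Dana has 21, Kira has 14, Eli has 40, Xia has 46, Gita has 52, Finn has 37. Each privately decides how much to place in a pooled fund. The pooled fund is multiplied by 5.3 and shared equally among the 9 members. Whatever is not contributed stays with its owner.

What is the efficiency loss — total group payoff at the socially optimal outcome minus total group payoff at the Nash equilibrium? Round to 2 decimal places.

1204.00 dollars

The private return per contributed unit is 5.3/9 = 0.5889 < 1 for every player regardless of endowment, so the Nash equilibrium is zero contribution and the group total is Σ E_j = 25 + 37 + 8 + 21 + 14 + 40 + 46 + 52 + 37 = 280.
Each contributed unit returns 5.300 to the group, so the social optimum is full contribution by everyone: group total = 5.300 × 280 = 1484.00.
Efficiency loss = (5.300 − 1) × 280 = 1204.00.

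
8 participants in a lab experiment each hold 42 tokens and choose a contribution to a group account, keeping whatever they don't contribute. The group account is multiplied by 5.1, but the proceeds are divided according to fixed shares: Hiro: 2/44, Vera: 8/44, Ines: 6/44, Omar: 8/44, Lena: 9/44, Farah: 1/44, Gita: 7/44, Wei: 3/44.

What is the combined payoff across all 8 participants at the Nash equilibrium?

For player j, contributing a unit is worthwhile iff 5.1 × (j's share) ≥ 1, i.e. iff j's share is at least 0.1961.
Lena alone (share 9/44) is above the threshold, contributing 42; the remaining 7 contribute 0. Total contributed: 42.
The group account pays out 5.1 × 42 = 214.20 in total (split across the unequal shares, but the aggregate is all that matters for the group sum).
The 7 free-riders keep 42 each, adding 294. Group total = 294 + 214.20 = 508.20.

508.20 tokens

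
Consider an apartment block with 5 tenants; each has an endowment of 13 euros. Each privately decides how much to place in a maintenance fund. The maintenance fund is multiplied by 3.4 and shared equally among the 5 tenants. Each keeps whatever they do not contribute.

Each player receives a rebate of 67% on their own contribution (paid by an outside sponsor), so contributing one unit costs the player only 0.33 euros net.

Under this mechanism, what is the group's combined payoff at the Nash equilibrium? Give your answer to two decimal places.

264.55 euros

Under the mechanism each unit contributed yields (3.4/5) / 0.33 = 2.0606 back to its contributor per unit of net cost, which exceeds 1, making full contribution the dominant choice for everyone.
At the Nash equilibrium everyone contributes 13. Group total payoff = 5 × (13 × 0.67 + 3.4 × 13) = 264.55.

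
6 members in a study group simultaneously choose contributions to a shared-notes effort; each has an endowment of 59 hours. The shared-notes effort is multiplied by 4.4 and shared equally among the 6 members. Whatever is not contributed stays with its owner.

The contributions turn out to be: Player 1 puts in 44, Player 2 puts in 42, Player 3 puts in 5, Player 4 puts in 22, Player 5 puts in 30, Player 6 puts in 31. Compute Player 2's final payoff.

Total contributed: 44 + 42 + 5 + 22 + 30 + 31 = 174.
Each receives 4.4 × 174 / 6 = 127.60 from the shared-notes effort.
Player 2 keeps 59 − 42 = 17, so Player 2's payoff is 17 + 127.60 = 144.60.

144.60 hours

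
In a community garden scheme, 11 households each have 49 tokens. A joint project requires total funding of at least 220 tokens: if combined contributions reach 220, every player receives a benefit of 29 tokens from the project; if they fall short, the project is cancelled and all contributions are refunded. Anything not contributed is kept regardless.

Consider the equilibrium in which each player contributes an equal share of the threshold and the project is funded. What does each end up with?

58 tokens

Equal share of the threshold: 220/11 = 20.
At this profile no one gains by cutting their contribution: any cut drops the total below 220, the project is cancelled, contributions are refunded, and the deviator ends with 49, which is less than 49 − 20 + 29 = 58. Contributing more than 20 just wastes the excess. So contributing exactly 20 is a best response.
Each player's payoff: 49 − 20 + 29 = 58.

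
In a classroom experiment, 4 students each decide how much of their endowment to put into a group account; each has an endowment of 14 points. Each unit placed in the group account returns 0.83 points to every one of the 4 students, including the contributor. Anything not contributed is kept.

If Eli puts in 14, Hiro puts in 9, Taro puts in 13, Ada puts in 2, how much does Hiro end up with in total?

Total contributed: 14 + 9 + 13 + 2 = 38.
Each receives 0.83 × 38 = 31.54 from the group account.
Hiro keeps 14 − 9 = 5, so Hiro's payoff is 5 + 31.54 = 36.54.

36.54 points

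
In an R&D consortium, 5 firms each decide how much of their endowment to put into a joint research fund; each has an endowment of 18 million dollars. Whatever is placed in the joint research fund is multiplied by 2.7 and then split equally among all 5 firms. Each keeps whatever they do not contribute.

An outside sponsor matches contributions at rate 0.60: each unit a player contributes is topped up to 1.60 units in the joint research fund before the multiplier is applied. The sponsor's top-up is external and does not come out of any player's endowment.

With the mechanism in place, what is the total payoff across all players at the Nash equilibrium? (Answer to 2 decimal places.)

90.00 million dollars

The effective private return is 2.7 × 1.60 / 5 = 0.8640, which is still under 1, so the mechanism doesn't change anyone's dominant strategy: zero contribution.
Everyone keeps their endowment and the group total is 5 × 18 = 90.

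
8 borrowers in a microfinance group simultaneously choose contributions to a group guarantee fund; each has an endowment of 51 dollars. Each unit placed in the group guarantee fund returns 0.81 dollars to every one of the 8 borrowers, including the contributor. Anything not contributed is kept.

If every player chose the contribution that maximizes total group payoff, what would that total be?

Each contributed unit returns 6.480 to the group as a whole (0.81 to each of 8 players), which exceeds 1, so the social optimum is full contribution: group total = 6.480 × 408 = 2643.84.

2643.84 dollars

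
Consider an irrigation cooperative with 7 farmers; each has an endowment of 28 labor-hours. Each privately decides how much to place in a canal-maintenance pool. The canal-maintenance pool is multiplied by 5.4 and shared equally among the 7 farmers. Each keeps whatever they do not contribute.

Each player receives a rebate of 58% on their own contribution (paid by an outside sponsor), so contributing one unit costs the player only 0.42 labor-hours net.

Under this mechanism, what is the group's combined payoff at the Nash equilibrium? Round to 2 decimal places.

1172.08 labor-hours

Under the mechanism each unit contributed yields (5.4/7) / 0.42 = 1.8367 back to its contributor per unit of net cost, which exceeds 1, making full contribution the dominant choice for everyone.
At the Nash equilibrium everyone contributes 28. Group total payoff = 7 × (28 × 0.58 + 5.4 × 28) = 1172.08.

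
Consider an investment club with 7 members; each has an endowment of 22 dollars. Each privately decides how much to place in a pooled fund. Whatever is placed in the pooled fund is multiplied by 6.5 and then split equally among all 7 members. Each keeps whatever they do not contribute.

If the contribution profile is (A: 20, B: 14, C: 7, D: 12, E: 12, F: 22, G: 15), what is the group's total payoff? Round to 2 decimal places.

Total contributed: 20 + 14 + 7 + 12 + 12 + 22 + 15 = 102; total kept: 7 × 22 − 102 = 52.
The pooled fund pays out 6.5 × 102 = 663.00 in aggregate.
Group total = 52 + 663.00 = 715.00.

715.00 dollars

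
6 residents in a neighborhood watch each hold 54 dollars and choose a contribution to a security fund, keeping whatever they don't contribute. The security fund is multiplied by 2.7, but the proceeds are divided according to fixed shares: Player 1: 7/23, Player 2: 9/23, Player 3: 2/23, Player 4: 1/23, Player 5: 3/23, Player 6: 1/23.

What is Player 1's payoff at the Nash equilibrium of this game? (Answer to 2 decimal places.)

98.37 dollars

A player with share s gets back 2.7·s per unit contributed, so full contribution is dominant for anyone with s > 1/2.7 = 0.3704 and zero contribution is dominant for anyone below.
Only Player 2 (9/23) clears that bar, contributing 54; the remaining 5 contribute 0. Total contributed: 54.
Player 1 keeps 54 and receives 2.7 × 54 × 7/23 = 44.37 from the security fund, for a payoff of 98.37.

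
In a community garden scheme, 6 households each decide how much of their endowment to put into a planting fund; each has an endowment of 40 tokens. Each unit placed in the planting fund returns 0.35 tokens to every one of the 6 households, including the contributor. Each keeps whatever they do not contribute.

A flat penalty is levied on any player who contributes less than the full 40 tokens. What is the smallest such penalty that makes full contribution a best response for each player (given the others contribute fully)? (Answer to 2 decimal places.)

Given the others contribute fully, the best deviation is to contribute 0 (any partial contribution still incurs the fine and gives up units whose private return 0.35 is below 1).
Deviating from 40 to 0 saves 40 tokens but forfeits the deviator's share of the drop in the planting fund: 0.35 × 40 = 14.00.
So the deviation gain is 40 − 14.00 = 26.00, and the fine must be at least 26.00 tokens to wipe it out.

26.00 tokens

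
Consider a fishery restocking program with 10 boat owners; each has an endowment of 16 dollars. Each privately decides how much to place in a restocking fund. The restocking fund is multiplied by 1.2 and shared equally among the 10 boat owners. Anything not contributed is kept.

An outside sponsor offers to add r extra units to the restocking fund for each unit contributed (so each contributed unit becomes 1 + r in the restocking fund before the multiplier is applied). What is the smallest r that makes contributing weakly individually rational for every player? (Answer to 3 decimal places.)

With matching at rate r, one contributed unit becomes (1 + r) in the restocking fund and returns 1.2 × (1 + r) / 10 to the contributor.
Setting this equal to 1: 1 + r = 10/1.2 = 8.3333.
So the minimum matching rate is r = 8.3333 − 1 = 7.333.

7.333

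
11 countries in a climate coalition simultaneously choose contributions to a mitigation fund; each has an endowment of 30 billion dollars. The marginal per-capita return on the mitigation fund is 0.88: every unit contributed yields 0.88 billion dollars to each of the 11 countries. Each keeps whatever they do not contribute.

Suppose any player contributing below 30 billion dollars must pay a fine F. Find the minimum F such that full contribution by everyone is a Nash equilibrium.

Given the others contribute fully, the best deviation is to contribute 0 (any partial contribution still incurs the fine and gives up units whose private return 0.88 is below 1).
Deviating from 30 to 0 saves 30 billion dollars but forfeits the deviator's share of the drop in the mitigation fund: 0.88 × 30 = 26.40.
So the deviation gain is 30 − 26.40 = 3.60, and the fine must be at least 3.60 billion dollars to wipe it out.

3.60 billion dollars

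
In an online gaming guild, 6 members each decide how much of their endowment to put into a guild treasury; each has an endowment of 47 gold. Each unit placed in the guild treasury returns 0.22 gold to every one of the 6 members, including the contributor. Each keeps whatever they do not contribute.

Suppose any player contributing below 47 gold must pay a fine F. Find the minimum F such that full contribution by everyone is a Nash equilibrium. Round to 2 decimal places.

Given the others contribute fully, the best deviation is to contribute 0 (any partial contribution still incurs the fine and gives up units whose private return 0.22 is below 1).
Deviating from 47 to 0 saves 47 gold but forfeits the deviator's share of the drop in the guild treasury: 0.22 × 47 = 10.34.
So the deviation gain is 47 − 10.34 = 36.66, and the fine must be at least 36.66 gold to wipe it out.

36.66 gold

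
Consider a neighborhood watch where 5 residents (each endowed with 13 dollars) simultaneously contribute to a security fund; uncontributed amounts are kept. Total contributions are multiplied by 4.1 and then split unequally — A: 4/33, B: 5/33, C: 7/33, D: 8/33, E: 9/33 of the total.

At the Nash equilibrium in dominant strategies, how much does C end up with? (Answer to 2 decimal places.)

24.31 dollars

Each unit j contributes comes back to j as 4.1 × (j's share), so j prefers to contribute only if that share exceeds 1/4.1 = 0.2439; otherwise keeping the unit dominates.
Only E (9/33) clears that bar, contributing 13; the remaining 4 contribute 0. Total contributed: 13.
C keeps 13 and receives 4.1 × 13 × 7/33 = 11.31 from the security fund, for a payoff of 24.31.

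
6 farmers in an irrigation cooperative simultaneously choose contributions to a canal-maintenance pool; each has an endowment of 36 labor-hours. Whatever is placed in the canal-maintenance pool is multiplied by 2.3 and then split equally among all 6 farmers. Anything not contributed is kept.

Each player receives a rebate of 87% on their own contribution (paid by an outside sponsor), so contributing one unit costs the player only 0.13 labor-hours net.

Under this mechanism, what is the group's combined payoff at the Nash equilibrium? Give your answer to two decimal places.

Under the mechanism each unit contributed yields (2.3/6) / 0.13 = 2.9487 back to its contributor per unit of net cost, which exceeds 1, making full contribution the dominant choice for everyone.
At the Nash equilibrium everyone contributes 36. Group total payoff = 6 × (36 × 0.87 + 2.3 × 36) = 684.72.

684.72 labor-hours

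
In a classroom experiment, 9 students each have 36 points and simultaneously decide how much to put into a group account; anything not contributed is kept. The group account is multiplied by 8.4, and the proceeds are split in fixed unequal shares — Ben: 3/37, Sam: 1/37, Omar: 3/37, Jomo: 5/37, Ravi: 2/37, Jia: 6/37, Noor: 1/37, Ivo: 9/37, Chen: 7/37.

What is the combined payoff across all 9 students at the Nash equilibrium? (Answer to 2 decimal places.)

A player with share s gets back 8.4·s per unit contributed, so full contribution is dominant for anyone with s > 1/8.4 = 0.1190 and zero contribution is dominant for anyone below.
The shares above 0.1190 belong to Jomo, Jia, Ivo and Chen, contributing 36 each; the remaining 5 contribute 0. Total contributed: 144.
The group account pays out 8.4 × 144 = 1209.60 in total (split across the unequal shares, but the aggregate is all that matters for the group sum).
The 5 free-riders keep 36 each, adding 180. Group total = 180 + 1209.60 = 1389.60.

1389.60 points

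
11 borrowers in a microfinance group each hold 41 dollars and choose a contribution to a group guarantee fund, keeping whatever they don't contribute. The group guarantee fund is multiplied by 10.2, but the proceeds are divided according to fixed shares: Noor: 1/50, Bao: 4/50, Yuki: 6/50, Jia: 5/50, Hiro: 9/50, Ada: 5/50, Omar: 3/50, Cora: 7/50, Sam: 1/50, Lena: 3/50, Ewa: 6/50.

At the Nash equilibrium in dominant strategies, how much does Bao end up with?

241.74 dollars

For player j, contributing a unit is worthwhile iff 10.2 × (j's share) ≥ 1, i.e. iff j's share is at least 0.0980.
Yuki, Jia, Hiro, Ada, Cora and Ewa clear that bar, contributing 41 each; the remaining 5 contribute 0. Total contributed: 246.
Bao keeps 41 and receives 10.2 × 246 × 4/50 = 200.74 from the group guarantee fund, for a payoff of 241.74.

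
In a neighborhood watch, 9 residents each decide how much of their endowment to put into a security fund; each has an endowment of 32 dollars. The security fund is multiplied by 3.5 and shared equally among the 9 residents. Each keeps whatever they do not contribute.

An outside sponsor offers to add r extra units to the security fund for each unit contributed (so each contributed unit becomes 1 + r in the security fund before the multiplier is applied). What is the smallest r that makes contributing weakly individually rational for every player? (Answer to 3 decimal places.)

With matching at rate r, one contributed unit becomes (1 + r) in the security fund and returns 3.5 × (1 + r) / 9 to the contributor.
Setting this equal to 1: 1 + r = 9/3.5 = 2.5714.
So the minimum matching rate is r = 2.5714 − 1 = 1.571.

1.571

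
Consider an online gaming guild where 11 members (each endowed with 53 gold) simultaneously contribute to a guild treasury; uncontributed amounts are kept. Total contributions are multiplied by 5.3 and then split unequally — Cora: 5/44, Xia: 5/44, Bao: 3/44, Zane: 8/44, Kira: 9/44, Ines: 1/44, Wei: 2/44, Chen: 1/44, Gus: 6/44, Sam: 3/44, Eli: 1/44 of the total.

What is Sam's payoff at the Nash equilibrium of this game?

72.15 gold

Player j's private return per contributed unit is 5.3 × (j's share). Contributing is weakly dominant for j when that share is at least 1/5.3 = 0.1887, and contributing 0 is dominant otherwise.
Kira alone (share 9/44) is above the threshold, contributing 53; the remaining 10 contribute 0. Total contributed: 53.
Sam keeps 53 and receives 5.3 × 53 × 3/44 = 19.15 from the guild treasury, for a payoff of 72.15.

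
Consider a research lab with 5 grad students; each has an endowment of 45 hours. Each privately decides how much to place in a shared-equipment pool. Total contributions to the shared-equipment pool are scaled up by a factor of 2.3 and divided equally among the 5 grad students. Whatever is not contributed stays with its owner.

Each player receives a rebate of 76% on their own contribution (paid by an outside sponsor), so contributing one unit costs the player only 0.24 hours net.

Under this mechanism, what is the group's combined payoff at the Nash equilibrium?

688.50 hours

With the mechanism, a contributed unit returns (2.3/5) / 0.24 = 1.9167 per unit of net cost to the contributor — now above 1 — so contributing fully is weakly dominant for every player.
So the Nash equilibrium is full contribution by all 5; the group earns 5 × (45 × 0.76 + 2.3 × 45) = 688.50.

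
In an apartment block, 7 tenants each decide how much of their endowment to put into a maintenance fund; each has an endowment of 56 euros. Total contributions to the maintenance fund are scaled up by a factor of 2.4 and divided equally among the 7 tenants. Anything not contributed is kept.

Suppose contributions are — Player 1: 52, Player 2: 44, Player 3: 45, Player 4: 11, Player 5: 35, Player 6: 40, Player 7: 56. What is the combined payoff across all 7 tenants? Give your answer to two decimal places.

788.20 euros

Total contributed: 52 + 44 + 45 + 11 + 35 + 40 + 56 = 283; total kept: 7 × 56 − 283 = 109.
The maintenance fund pays out 2.4 × 283 = 679.20 in aggregate.
Group total = 109 + 679.20 = 788.20.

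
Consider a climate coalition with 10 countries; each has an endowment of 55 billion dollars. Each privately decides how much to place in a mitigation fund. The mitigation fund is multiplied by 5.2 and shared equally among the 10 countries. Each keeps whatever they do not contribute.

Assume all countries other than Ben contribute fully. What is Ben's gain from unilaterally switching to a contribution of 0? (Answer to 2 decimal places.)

Switching from a contribution of 55 to 0 lets Ben keep an extra 55 billion dollars, but lowers the mitigation fund by 55, which costs Ben their own share of that drop: 5.2/10 × 55 = 28.60.
Net gain = 55 − 28.60 = 26.40. The private return per contributed unit (0.5200) is below 1, so free-riding is indeed the best response regardless of what the others do.

26.40 billion dollars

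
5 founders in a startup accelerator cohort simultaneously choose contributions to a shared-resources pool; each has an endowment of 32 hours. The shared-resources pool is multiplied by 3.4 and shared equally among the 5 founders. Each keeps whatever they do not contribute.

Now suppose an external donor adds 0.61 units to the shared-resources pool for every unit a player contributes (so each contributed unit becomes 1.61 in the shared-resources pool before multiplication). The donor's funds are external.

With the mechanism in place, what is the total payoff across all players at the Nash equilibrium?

With the mechanism, a contributed unit returns 3.4 × 1.61 / 5 = 1.0948 per unit of net cost to the contributor — now above 1 — so contributing fully is weakly dominant for every player.
So the Nash equilibrium is full contribution by all 5; the group earns 3.4 × 1.61 × 160 = 875.84.

875.84 hours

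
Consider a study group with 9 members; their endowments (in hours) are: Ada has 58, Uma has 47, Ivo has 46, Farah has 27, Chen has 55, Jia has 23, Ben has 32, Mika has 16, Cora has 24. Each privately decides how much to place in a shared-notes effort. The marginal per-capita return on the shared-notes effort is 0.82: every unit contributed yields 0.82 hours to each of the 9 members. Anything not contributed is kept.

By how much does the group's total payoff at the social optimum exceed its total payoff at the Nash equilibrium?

2092.64 hours

The private return per contributed unit is 0.82 < 1 for everyone, so the Nash equilibrium is zero contribution and the group total is Σ E_j = 58 + 47 + 46 + 27 + 55 + 23 + 32 + 16 + 24 = 328.
Each contributed unit returns 7.380 to the group, so the social optimum is full contribution by everyone: group total = 7.380 × 328 = 2420.64.
Efficiency loss = (7.380 − 1) × 328 = 2092.64.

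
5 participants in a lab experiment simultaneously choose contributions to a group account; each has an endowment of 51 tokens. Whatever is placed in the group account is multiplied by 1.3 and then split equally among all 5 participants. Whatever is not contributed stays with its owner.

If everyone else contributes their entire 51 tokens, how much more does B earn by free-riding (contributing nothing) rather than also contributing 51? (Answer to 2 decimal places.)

Switching from a contribution of 51 to 0 lets B keep an extra 51 tokens, but lowers the group account by 51, which costs B their own share of that drop: 1.3/5 × 51 = 13.26.
Net gain = 51 − 13.26 = 37.74. The private return per contributed unit (0.2600) is below 1, so free-riding is indeed the best response regardless of what the others do.

37.74 tokens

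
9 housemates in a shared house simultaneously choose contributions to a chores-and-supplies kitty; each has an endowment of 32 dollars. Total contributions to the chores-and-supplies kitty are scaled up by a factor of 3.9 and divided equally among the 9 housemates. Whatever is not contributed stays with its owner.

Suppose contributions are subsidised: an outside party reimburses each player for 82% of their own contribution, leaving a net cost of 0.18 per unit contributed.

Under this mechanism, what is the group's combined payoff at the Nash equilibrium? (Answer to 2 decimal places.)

1359.36 dollars

The effective private return per unit is now (3.9/9) / 0.18 = 2.4074 > 1, so every player's dominant strategy flips to full contribution.
At the Nash equilibrium everyone contributes 32. Group total payoff = 9 × (32 × 0.82 + 3.9 × 32) = 1359.36.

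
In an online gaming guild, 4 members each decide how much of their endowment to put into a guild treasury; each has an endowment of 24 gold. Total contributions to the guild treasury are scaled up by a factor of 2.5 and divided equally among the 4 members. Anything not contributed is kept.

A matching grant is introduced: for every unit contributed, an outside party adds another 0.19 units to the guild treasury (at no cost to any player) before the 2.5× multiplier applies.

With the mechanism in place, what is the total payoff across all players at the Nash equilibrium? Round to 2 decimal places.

96.00 gold

The effective private return is 2.5 × 1.19 / 4 = 0.7438, which is still under 1, so the mechanism doesn't change anyone's dominant strategy: zero contribution.
Everyone keeps their endowment and the group total is 4 × 24 = 96.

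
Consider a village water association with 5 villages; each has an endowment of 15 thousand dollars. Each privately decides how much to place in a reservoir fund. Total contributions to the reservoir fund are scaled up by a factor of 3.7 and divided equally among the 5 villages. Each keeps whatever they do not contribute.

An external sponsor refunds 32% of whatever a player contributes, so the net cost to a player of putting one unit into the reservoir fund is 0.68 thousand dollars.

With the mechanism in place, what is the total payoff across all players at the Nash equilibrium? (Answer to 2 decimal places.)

With the mechanism, a contributed unit returns (3.7/5) / 0.68 = 1.0882 per unit of net cost to the contributor — now above 1 — so contributing fully is weakly dominant for every player.
So the Nash equilibrium is full contribution by all 5; the group earns 5 × (15 × 0.32 + 3.7 × 15) = 301.50.

301.50 thousand dollars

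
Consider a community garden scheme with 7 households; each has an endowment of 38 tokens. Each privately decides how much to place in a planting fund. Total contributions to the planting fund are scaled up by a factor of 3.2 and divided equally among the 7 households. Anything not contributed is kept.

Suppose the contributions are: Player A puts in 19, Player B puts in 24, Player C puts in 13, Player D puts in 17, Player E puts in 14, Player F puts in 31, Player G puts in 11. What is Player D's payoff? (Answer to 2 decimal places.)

79.97 tokens

Total contributed: 19 + 24 + 13 + 17 + 14 + 31 + 11 = 129.
Each receives 3.2 × 129 / 7 = 58.97 from the planting fund.
Player D keeps 38 − 17 = 21, so Player D's payoff is 21 + 58.97 = 79.97.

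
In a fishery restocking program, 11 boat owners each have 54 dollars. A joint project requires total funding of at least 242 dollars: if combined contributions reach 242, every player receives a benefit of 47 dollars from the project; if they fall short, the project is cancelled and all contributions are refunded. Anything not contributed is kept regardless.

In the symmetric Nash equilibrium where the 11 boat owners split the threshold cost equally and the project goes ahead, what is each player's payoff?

Equal share of the threshold: 242/11 = 22.
At this profile no one gains by cutting their contribution: any cut drops the total below 242, the project is cancelled, contributions are refunded, and the deviator ends with 54, which is less than 54 − 22 + 47 = 79. Contributing more than 22 just wastes the excess. So contributing exactly 22 is a best response.
Each player's payoff: 54 − 22 + 47 = 79.

79 dollars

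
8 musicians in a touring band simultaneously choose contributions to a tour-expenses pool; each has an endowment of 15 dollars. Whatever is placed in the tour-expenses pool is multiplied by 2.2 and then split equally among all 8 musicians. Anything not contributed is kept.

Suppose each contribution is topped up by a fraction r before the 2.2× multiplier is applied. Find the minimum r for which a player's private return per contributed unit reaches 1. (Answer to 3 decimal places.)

With matching at rate r, one contributed unit becomes (1 + r) in the tour-expenses pool and returns 2.2 × (1 + r) / 8 to the contributor.
Setting this equal to 1: 1 + r = 8/2.2 = 3.6364.
So the minimum matching rate is r = 3.6364 − 1 = 2.636.

2.636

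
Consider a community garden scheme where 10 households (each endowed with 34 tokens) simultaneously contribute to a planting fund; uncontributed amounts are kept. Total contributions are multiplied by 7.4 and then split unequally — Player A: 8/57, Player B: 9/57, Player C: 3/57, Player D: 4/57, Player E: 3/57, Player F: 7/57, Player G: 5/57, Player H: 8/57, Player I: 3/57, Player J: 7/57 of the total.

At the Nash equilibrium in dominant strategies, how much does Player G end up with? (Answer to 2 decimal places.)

For player j, contributing a unit is worthwhile iff 7.4 × (j's share) ≥ 1, i.e. iff j's share is at least 0.1351.
Player A, Player B and Player H clear that bar, contributing 34 each; the remaining 7 contribute 0. Total contributed: 102.
Player G keeps 34 and receives 7.4 × 102 × 5/57 = 66.21 from the planting fund, for a payoff of 100.21.

100.21 tokens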